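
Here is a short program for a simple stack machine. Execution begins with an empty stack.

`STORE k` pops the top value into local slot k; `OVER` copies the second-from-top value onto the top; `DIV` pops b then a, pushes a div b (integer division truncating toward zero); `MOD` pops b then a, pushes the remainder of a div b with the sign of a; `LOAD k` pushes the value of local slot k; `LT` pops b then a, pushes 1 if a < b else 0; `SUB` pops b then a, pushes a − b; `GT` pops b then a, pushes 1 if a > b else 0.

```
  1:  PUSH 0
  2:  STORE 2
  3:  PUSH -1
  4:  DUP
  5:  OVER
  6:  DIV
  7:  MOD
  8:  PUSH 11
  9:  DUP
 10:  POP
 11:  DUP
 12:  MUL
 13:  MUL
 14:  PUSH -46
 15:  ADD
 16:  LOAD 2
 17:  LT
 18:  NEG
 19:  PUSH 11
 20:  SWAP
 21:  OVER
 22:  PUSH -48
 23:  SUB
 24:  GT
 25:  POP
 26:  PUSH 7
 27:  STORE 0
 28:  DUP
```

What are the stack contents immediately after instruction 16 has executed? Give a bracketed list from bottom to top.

PUSH 0   → [0]
STORE 2  → []
PUSH -1  → [-1]
DUP      → [-1, -1]
OVER     → [-1, -1, -1]
DIV      → [-1, 1]
MOD      → [0]
PUSH 11  → [0, 11]
DUP      → [0, 11, 11]
POP      → [0, 11]
DUP      → [0, 11, 11]
MUL      → [0, 121]
MUL      → [0]
PUSH -46 → [0, -46]
ADD      → [-46]
LOAD 2   → [-46, 0]

[-46, 0]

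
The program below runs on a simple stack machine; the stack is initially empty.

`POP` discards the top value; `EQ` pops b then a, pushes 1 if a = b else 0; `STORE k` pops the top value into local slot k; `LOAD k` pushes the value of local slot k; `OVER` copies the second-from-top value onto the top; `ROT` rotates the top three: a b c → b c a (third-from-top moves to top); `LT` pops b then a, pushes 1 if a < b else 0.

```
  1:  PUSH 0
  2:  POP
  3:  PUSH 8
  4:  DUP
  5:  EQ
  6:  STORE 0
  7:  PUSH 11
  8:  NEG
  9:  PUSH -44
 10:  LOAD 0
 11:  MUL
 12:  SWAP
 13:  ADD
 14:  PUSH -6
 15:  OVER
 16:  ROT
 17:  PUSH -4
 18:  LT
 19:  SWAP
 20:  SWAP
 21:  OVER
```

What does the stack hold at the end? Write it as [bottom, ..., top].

PUSH 0    [0]
POP       []
PUSH 8    [8]
DUP       [8, 8]
EQ        [1]
STORE 0   []
PUSH 11   [11]
NEG       [-11]
PUSH -44  [-11, -44]
LOAD 0    [-11, -44, 1]
MUL       [-11, -44]
SWAP      [-44, -11]
ADD       [-55]
PUSH -6   [-55, -6]
OVER      [-55, -6, -55]
ROT       [-6, -55, -55]
PUSH -4   [-6, -55, -55, -4]
LT        [-6, -55, 1]
SWAP      [-6, 1, -55]
SWAP      [-6, -55, 1]
OVER      [-6, -55, 1, -55]

[-6, -55, 1, -55]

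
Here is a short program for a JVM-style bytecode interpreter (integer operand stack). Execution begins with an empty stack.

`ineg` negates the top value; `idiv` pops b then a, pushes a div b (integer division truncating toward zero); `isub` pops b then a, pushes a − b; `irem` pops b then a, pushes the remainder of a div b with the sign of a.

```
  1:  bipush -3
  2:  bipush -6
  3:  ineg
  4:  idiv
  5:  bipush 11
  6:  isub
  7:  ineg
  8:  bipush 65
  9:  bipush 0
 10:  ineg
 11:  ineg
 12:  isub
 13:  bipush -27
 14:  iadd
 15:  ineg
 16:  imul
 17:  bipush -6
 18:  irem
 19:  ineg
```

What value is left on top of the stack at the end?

4

bipush -3   [-3]
bipush -6   [-3, -6]
ineg        [-3, 6]
idiv        [0]
bipush 11   [0, 11]
isub        [-11]
ineg        [11]
bipush 65   [11, 65]
bipush 0    [11, 65, 0]
ineg        [11, 65, 0]
ineg        [11, 65, 0]
isub        [11, 65]
bipush -27  [11, 65, -27]
iadd        [11, 38]
ineg        [11, -38]
imul        [-418]
bipush -6   [-418, -6]
irem        [-4]
ineg        [4]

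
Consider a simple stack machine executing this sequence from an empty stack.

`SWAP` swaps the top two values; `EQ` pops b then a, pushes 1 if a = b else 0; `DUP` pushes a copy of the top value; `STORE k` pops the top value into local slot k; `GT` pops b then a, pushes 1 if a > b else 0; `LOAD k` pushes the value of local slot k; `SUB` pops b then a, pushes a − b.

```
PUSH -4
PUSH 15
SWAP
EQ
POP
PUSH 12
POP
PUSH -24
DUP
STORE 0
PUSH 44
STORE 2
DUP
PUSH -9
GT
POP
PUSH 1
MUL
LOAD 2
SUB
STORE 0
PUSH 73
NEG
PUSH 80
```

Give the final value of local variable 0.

-68

PUSH -4   -4
PUSH 15   -4 15
SWAP      15 -4
EQ        0
POP       (empty)
PUSH 12   12
POP       (empty)
PUSH -24  -24
DUP       -24 -24
STORE 0   -24
PUSH 44   -24 44
STORE 2   -24
DUP       -24 -24
PUSH -9   -24 -24 -9
GT        -24 0
POP       -24
PUSH 1    -24 1
MUL       -24
LOAD 2    -24 44
SUB       -68
STORE 0   (empty)
PUSH 73   73
NEG       -73
PUSH 80   -73 80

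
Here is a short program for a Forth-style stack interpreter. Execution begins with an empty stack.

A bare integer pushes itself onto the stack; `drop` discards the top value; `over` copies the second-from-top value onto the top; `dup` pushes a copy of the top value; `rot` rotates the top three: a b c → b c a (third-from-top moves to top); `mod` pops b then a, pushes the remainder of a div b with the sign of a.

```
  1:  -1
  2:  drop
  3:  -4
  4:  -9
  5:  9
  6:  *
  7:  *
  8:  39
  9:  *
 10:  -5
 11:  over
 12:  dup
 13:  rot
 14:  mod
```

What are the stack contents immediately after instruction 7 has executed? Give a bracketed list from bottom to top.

-1   : -1
drop : (empty)
-4   : -4
-9   : -4 -9
9    : -4 -9 9
*    : -4 -81
*    : 324

[324]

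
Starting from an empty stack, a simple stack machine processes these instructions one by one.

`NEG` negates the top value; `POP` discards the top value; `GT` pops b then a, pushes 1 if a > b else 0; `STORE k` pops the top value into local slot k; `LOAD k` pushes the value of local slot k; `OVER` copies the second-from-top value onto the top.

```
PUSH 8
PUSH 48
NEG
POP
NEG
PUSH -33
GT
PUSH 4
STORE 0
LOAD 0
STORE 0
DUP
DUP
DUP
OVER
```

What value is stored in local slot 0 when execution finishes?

PUSH 8   : 8
PUSH 48  : 8 48
NEG      : 8 -48
POP      : 8
NEG      : -8
PUSH -33 : -8 -33
GT       : 1
PUSH 4   : 1 4
STORE 0  : 1
LOAD 0   : 1 4
STORE 0  : 1
DUP      : 1 1
DUP      : 1 1 1
DUP      : 1 1 1 1
OVER     : 1 1 1 1 1

4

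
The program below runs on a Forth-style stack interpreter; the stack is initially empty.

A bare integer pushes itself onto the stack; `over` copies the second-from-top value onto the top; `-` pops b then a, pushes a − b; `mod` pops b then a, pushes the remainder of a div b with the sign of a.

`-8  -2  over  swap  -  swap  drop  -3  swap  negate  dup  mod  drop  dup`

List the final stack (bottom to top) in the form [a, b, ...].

-8     → [-8]
-2     → [-8, -2]
over   → [-8, -2, -8]
swap   → [-8, -8, -2]
-      → [-8, -6]
swap   → [-6, -8]
drop   → [-6]
-3     → [-6, -3]
swap   → [-3, -6]
negate → [-3, 6]
dup    → [-3, 6, 6]
mod    → [-3, 0]
drop   → [-3]
dup    → [-3, -3]

[-3, -3]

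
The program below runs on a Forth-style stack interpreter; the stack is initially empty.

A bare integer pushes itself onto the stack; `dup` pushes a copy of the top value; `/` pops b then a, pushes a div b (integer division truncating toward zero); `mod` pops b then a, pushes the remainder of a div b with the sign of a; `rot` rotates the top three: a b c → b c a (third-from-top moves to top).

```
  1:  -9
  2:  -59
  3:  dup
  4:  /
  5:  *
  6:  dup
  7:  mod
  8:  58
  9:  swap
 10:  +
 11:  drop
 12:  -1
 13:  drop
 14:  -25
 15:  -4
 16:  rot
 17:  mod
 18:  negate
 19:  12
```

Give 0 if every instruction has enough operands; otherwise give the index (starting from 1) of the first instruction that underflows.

-9   → [-9]
-59  → [-9, -59]
dup  → [-9, -59, -59]
/    → [-9, 1]
*    → [-9]
dup  → [-9, -9]
mod  → [0]
58   → [0, 58]
swap → [58, 0]
+    → [58]
drop → []
-1   → [-1]
drop → []
-25  → [-25]
-4   → [-25, -4]
rot  — needs 3 operands, stack has 2 → underflow

16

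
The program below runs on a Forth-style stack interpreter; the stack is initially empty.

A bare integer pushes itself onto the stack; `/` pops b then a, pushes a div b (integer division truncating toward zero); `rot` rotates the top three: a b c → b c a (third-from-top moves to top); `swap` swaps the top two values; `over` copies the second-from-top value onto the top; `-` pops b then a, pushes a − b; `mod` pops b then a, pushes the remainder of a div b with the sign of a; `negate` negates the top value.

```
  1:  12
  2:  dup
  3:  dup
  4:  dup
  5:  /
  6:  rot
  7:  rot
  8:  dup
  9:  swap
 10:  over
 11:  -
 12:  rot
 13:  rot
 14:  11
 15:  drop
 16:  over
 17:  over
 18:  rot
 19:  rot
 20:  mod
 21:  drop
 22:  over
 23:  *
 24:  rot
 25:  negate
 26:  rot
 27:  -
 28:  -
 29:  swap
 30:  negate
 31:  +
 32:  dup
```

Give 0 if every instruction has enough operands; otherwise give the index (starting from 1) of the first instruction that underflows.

12      12
dup     12 12
dup     12 12 12
dup     12 12 12 12
/       12 12 1
rot     12 1 12
rot     1 12 12
dup     1 12 12 12
swap    1 12 12 12
over    1 12 12 12 12
-       1 12 12 0
rot     1 12 0 12
rot     1 0 12 12
11      1 0 12 12 11
drop    1 0 12 12
over    1 0 12 12 12
over    1 0 12 12 12 12
rot     1 0 12 12 12 12
rot     1 0 12 12 12 12
mod     1 0 12 12 0
drop    1 0 12 12
over    1 0 12 12 12
*       1 0 12 144
rot     1 12 144 0
negate  1 12 144 0
rot     1 144 0 12
-       1 144 -12
-       1 156
swap    156 1
negate  156 -1
+       155
dup     155 155

0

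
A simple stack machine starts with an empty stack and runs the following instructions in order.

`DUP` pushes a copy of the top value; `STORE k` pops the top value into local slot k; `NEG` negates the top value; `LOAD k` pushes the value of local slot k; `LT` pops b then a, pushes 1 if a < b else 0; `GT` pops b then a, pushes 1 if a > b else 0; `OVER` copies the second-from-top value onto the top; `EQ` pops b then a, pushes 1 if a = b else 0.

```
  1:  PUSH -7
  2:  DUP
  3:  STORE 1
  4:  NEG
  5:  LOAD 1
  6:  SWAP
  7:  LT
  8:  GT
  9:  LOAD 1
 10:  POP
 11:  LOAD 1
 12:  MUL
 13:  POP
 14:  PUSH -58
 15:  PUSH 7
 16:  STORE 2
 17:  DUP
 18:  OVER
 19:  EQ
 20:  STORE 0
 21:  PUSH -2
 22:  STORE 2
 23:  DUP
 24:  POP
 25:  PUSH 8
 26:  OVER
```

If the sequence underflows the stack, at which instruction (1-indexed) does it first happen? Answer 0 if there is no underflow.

PUSH -7 : [-7]
DUP     : [-7, -7]
STORE 1 : [-7]
NEG     : [7]
LOAD 1  : [7, -7]
SWAP    : [-7, 7]
LT      : [1]
GT  — needs 2 operands, stack has 1 → underflow

8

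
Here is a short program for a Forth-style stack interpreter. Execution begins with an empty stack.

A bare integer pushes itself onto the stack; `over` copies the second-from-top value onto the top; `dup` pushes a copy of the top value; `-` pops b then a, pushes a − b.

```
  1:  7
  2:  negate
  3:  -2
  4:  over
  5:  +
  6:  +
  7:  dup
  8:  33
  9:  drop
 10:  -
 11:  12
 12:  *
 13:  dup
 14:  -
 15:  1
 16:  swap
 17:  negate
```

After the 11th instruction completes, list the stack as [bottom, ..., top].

[0, 12]

7       [7]
negate  [-7]
-2      [-7, -2]
over    [-7, -2, -7]
+       [-7, -9]
+       [-16]
dup     [-16, -16]
33      [-16, -16, 33]
drop    [-16, -16]
-       [0]
12      [0, 12]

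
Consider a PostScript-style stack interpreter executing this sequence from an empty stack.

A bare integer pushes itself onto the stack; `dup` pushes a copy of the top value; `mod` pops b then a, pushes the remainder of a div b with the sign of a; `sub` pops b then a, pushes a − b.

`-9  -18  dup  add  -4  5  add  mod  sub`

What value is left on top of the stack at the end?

-9

-9   [-9]
-18  [-9, -18]
dup  [-9, -18, -18]
add  [-9, -36]
-4   [-9, -36, -4]
5    [-9, -36, -4, 5]
add  [-9, -36, 1]
mod  [-9, 0]
sub  [-9]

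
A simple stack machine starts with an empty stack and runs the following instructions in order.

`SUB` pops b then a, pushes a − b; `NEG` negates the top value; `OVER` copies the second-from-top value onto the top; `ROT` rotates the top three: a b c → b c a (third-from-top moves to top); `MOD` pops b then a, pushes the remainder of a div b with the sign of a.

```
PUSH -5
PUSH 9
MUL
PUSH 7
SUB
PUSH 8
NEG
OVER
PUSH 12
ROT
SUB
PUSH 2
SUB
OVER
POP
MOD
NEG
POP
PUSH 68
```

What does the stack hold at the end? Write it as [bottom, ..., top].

PUSH -5 : [-5]
PUSH 9  : [-5, 9]
MUL     : [-45]
PUSH 7  : [-45, 7]
SUB     : [-52]
PUSH 8  : [-52, 8]
NEG     : [-52, -8]
OVER    : [-52, -8, -52]
PUSH 12 : [-52, -8, -52, 12]
ROT     : [-52, -52, 12, -8]
SUB     : [-52, -52, 20]
PUSH 2  : [-52, -52, 20, 2]
SUB     : [-52, -52, 18]
OVER    : [-52, -52, 18, -52]
POP     : [-52, -52, 18]
MOD     : [-52, -16]
NEG     : [-52, 16]
POP     : [-52]
PUSH 68 : [-52, 68]

[-52, 68]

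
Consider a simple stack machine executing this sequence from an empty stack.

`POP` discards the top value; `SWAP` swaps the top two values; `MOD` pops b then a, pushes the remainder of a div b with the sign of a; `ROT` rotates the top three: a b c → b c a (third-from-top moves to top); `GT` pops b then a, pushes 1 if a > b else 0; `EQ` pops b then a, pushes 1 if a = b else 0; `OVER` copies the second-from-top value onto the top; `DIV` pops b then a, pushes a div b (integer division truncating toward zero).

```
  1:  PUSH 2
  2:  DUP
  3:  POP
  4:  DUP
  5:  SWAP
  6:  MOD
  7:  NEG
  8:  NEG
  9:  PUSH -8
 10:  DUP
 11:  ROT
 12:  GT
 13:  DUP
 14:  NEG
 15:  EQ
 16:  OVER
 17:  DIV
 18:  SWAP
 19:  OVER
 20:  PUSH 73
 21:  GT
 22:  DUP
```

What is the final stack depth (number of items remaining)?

PUSH 2  : 2
DUP     : 2 2
POP     : 2
DUP     : 2 2
SWAP    : 2 2
MOD     : 0
NEG     : 0
NEG     : 0
PUSH -8 : 0 -8
DUP     : 0 -8 -8
ROT     : -8 -8 0
GT      : -8 0
DUP     : -8 0 0
NEG     : -8 0 0
EQ      : -8 1
OVER    : -8 1 -8
DIV     : -8 0
SWAP    : 0 -8
OVER    : 0 -8 0
PUSH 73 : 0 -8 0 73
GT      : 0 -8 0
DUP     : 0 -8 0 0

4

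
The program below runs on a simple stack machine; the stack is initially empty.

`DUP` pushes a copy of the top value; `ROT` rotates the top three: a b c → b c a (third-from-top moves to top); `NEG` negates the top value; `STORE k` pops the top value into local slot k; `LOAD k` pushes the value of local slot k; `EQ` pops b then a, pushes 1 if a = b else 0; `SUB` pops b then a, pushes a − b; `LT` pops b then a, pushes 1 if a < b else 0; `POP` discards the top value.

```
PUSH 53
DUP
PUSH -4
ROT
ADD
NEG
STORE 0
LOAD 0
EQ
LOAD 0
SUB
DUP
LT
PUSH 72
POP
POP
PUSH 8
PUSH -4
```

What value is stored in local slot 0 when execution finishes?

PUSH 53  [53]
DUP      [53, 53]
PUSH -4  [53, 53, -4]
ROT      [53, -4, 53]
ADD      [53, 49]
NEG      [53, -49]
STORE 0  [53]
LOAD 0   [53, -49]
EQ       [0]
LOAD 0   [0, -49]
SUB      [49]
DUP      [49, 49]
LT       [0]
PUSH 72  [0, 72]
POP      [0]
POP      []
PUSH 8   [8]
PUSH -4  [8, -4]

-49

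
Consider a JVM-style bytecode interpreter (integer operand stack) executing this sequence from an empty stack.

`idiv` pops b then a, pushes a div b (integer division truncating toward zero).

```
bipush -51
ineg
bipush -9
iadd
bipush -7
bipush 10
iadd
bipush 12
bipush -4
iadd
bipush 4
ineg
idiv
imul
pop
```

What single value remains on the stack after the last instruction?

42

bipush -51 -> [-51]
ineg       -> [51]
bipush -9  -> [51, -9]
iadd       -> [42]
bipush -7  -> [42, -7]
bipush 10  -> [42, -7, 10]
iadd       -> [42, 3]
bipush 12  -> [42, 3, 12]
bipush -4  -> [42, 3, 12, -4]
iadd       -> [42, 3, 8]
bipush 4   -> [42, 3, 8, 4]
ineg       -> [42, 3, 8, -4]
idiv       -> [42, 3, -2]
imul       -> [42, -6]
pop        -> [42]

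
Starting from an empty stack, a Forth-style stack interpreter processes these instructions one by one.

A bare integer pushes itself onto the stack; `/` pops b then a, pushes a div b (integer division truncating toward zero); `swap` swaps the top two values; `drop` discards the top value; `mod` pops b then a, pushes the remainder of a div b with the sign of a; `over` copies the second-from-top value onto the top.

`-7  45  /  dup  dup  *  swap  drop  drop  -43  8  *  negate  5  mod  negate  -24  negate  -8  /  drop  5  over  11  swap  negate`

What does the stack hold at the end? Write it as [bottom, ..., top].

[-4, 5, 11, 4]

-7     : [-7]
45     : [-7, 45]
/      : [0]
dup    : [0, 0]
dup    : [0, 0, 0]
*      : [0, 0]
swap   : [0, 0]
drop   : [0]
drop   : []
-43    : [-43]
8      : [-43, 8]
*      : [-344]
negate : [344]
5      : [344, 5]
mod    : [4]
negate : [-4]
-24    : [-4, -24]
negate : [-4, 24]
-8     : [-4, 24, -8]
/      : [-4, -3]
drop   : [-4]
5      : [-4, 5]
over   : [-4, 5, -4]
11     : [-4, 5, -4, 11]
swap   : [-4, 5, 11, -4]
negate : [-4, 5, 11, 4]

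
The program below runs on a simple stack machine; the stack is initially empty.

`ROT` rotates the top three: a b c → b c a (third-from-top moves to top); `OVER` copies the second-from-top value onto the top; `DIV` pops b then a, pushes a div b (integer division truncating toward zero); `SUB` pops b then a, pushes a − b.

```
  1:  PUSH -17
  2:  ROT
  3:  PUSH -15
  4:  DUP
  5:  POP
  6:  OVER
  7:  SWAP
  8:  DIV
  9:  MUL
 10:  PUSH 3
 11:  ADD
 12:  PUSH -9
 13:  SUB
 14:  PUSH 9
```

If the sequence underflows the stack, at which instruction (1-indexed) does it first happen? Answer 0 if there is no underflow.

2

PUSH -17  -17
ROT  — needs 3 operands, stack has 1 → underflow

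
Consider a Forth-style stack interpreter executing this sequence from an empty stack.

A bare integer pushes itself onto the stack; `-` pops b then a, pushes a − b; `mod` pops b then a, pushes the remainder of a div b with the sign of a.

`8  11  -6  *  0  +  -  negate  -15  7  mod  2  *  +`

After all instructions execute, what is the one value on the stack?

-76

8      -> 8
11     -> 8 11
-6     -> 8 11 -6
*      -> 8 -66
0      -> 8 -66 0
+      -> 8 -66
-      -> 74
negate -> -74
-15    -> -74 -15
7      -> -74 -15 7
mod    -> -74 -1
2      -> -74 -1 2
*      -> -74 -2
+      -> -76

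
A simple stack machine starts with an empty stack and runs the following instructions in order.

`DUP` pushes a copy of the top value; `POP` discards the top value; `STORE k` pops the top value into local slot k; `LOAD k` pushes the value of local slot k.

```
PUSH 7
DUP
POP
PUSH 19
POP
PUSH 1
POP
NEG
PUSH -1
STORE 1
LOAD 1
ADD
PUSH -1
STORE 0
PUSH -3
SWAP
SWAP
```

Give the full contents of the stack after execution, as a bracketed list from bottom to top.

[-8, -3]

PUSH 7  : [7]
DUP     : [7, 7]
POP     : [7]
PUSH 19 : [7, 19]
POP     : [7]
PUSH 1  : [7, 1]
POP     : [7]
NEG     : [-7]
PUSH -1 : [-7, -1]
STORE 1 : [-7]
LOAD 1  : [-7, -1]
ADD     : [-8]
PUSH -1 : [-8, -1]
STORE 0 : [-8]
PUSH -3 : [-8, -3]
SWAP    : [-3, -8]
SWAP    : [-8, -3]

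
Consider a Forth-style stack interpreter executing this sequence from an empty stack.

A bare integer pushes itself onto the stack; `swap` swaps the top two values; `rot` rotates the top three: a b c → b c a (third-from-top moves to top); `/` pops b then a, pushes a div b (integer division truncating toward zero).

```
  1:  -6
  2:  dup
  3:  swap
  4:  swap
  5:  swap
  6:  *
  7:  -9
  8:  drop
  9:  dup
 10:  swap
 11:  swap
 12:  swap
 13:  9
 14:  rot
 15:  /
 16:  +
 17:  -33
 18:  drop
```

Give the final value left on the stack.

-6   → [-6]
dup  → [-6, -6]
swap → [-6, -6]
swap → [-6, -6]
swap → [-6, -6]
*    → [36]
-9   → [36, -9]
drop → [36]
dup  → [36, 36]
swap → [36, 36]
swap → [36, 36]
swap → [36, 36]
9    → [36, 36, 9]
rot  → [36, 9, 36]
/    → [36, 0]
+    → [36]
-33  → [36, -33]
drop → [36]

36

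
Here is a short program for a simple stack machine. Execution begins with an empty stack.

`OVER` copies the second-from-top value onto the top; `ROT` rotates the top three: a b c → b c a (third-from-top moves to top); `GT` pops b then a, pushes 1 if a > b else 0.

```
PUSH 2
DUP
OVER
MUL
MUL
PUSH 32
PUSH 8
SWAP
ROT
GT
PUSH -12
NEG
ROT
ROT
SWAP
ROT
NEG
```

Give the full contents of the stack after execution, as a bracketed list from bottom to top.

PUSH 2   : 2
DUP      : 2 2
OVER     : 2 2 2
MUL      : 2 4
MUL      : 8
PUSH 32  : 8 32
PUSH 8   : 8 32 8
SWAP     : 8 8 32
ROT      : 8 32 8
GT       : 8 1
PUSH -12 : 8 1 -12
NEG      : 8 1 12
ROT      : 1 12 8
ROT      : 12 8 1
SWAP     : 12 1 8
ROT      : 1 8 12
NEG      : 1 8 -12

[1, 8, -12]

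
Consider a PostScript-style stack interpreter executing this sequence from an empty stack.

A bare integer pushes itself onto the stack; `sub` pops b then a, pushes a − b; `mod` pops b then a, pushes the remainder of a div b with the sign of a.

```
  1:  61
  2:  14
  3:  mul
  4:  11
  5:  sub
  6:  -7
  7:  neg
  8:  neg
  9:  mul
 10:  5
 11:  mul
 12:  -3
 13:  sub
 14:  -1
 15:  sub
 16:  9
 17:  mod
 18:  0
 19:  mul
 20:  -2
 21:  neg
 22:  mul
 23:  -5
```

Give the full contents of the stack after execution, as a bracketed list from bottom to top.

61  -> [61]
14  -> [61, 14]
mul -> [854]
11  -> [854, 11]
sub -> [843]
-7  -> [843, -7]
neg -> [843, 7]
neg -> [843, -7]
mul -> [-5901]
5   -> [-5901, 5]
mul -> [-29505]
-3  -> [-29505, -3]
sub -> [-29502]
-1  -> [-29502, -1]
sub -> [-29501]
9   -> [-29501, 9]
mod -> [-8]
0   -> [-8, 0]
mul -> [0]
-2  -> [0, -2]
neg -> [0, 2]
mul -> [0]
-5  -> [0, -5]

[0, -5]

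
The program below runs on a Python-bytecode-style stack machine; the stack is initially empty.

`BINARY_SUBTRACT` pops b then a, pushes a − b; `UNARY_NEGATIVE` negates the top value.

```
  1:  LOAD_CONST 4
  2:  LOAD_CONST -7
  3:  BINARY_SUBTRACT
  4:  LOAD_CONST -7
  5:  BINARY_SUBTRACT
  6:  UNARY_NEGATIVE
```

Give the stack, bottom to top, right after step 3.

LOAD_CONST 4    : [4]
LOAD_CONST -7   : [4, -7]
BINARY_SUBTRACT : [11]

[11]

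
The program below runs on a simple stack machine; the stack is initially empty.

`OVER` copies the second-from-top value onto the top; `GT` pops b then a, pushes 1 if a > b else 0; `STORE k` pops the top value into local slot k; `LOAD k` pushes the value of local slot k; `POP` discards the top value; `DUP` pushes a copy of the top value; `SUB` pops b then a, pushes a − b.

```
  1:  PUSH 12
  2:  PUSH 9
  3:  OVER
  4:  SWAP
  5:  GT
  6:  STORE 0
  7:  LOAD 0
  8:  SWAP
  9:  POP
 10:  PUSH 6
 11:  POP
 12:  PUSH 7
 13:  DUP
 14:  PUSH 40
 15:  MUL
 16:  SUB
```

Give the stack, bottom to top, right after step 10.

[1, 6]

PUSH 12 -> 12
PUSH 9  -> 12 9
OVER    -> 12 9 12
SWAP    -> 12 12 9
GT      -> 12 1
STORE 0 -> 12
LOAD 0  -> 12 1
SWAP    -> 1 12
POP     -> 1
PUSH 6  -> 1 6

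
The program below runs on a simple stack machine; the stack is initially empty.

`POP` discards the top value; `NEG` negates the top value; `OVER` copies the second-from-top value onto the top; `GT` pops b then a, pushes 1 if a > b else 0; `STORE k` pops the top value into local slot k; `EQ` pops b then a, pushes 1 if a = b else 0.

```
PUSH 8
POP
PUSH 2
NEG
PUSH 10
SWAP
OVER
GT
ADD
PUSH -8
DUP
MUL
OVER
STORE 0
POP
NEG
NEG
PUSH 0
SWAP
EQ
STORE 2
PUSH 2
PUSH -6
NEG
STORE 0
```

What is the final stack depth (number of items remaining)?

1

PUSH 8   8
POP      (empty)
PUSH 2   2
NEG      -2
PUSH 10  -2 10
SWAP     10 -2
OVER     10 -2 10
GT       10 0
ADD      10
PUSH -8  10 -8
DUP      10 -8 -8
MUL      10 64
OVER     10 64 10
STORE 0  10 64
POP      10
NEG      -10
NEG      10
PUSH 0   10 0
SWAP     0 10
EQ       0
STORE 2  (empty)
PUSH 2   2
PUSH -6  2 -6
NEG      2 6
STORE 0  2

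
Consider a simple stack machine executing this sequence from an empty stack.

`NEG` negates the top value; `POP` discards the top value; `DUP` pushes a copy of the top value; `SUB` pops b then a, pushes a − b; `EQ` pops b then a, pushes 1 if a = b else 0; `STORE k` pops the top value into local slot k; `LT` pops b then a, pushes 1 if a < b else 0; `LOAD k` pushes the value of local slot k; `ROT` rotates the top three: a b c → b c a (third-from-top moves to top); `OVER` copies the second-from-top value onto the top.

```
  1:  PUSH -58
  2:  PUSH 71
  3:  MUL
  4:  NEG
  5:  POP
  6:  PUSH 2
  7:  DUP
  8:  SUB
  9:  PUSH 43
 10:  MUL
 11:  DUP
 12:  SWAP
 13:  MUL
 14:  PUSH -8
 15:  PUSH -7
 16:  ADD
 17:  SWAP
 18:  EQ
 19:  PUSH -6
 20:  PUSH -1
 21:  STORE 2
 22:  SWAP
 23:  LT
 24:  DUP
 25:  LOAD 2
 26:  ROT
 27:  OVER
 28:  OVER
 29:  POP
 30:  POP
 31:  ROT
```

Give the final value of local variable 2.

PUSH -58 -> [-58]
PUSH 71  -> [-58, 71]
MUL      -> [-4118]
NEG      -> [4118]
POP      -> []
PUSH 2   -> [2]
DUP      -> [2, 2]
SUB      -> [0]
PUSH 43  -> [0, 43]
MUL      -> [0]
DUP      -> [0, 0]
SWAP     -> [0, 0]
MUL      -> [0]
PUSH -8  -> [0, -8]
PUSH -7  -> [0, -8, -7]
ADD      -> [0, -15]
SWAP     -> [-15, 0]
EQ       -> [0]
PUSH -6  -> [0, -6]
PUSH -1  -> [0, -6, -1]
STORE 2  -> [0, -6]
SWAP     -> [-6, 0]
LT       -> [1]
DUP      -> [1, 1]
LOAD 2   -> [1, 1, -1]
ROT      -> [1, -1, 1]
OVER     -> [1, -1, 1, -1]
OVER     -> [1, -1, 1, -1, 1]
POP      -> [1, -1, 1, -1]
POP      -> [1, -1, 1]
ROT      -> [-1, 1, 1]

-1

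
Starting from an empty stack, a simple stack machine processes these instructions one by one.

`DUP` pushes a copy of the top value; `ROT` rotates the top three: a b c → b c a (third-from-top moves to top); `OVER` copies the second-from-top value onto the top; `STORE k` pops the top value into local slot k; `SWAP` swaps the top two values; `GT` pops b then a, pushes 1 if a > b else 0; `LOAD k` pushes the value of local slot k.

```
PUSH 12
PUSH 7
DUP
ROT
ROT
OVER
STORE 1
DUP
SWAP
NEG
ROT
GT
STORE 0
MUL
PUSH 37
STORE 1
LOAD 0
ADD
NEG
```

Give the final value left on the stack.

PUSH 12 -> 12
PUSH 7  -> 12 7
DUP     -> 12 7 7
ROT     -> 7 7 12
ROT     -> 7 12 7
OVER    -> 7 12 7 12
STORE 1 -> 7 12 7
DUP     -> 7 12 7 7
SWAP    -> 7 12 7 7
NEG     -> 7 12 7 -7
ROT     -> 7 7 -7 12
GT      -> 7 7 0
STORE 0 -> 7 7
MUL     -> 49
PUSH 37 -> 49 37
STORE 1 -> 49
LOAD 0  -> 49 0
ADD     -> 49
NEG     -> -49

-49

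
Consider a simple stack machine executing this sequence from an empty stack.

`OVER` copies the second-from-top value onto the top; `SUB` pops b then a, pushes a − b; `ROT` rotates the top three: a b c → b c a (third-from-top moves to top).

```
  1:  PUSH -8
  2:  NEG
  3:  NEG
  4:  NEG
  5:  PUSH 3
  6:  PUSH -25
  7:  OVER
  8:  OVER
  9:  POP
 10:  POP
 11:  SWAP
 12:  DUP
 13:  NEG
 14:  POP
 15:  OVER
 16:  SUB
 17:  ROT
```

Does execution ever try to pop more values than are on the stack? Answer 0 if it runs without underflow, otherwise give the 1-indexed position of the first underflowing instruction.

PUSH -8  -> [-8]
NEG      -> [8]
NEG      -> [-8]
NEG      -> [8]
PUSH 3   -> [8, 3]
PUSH -25 -> [8, 3, -25]
OVER     -> [8, 3, -25, 3]
OVER     -> [8, 3, -25, 3, -25]
POP      -> [8, 3, -25, 3]
POP      -> [8, 3, -25]
SWAP     -> [8, -25, 3]
DUP      -> [8, -25, 3, 3]
NEG      -> [8, -25, 3, -3]
POP      -> [8, -25, 3]
OVER     -> [8, -25, 3, -25]
SUB      -> [8, -25, 28]
ROT      -> [-25, 28, 8]

0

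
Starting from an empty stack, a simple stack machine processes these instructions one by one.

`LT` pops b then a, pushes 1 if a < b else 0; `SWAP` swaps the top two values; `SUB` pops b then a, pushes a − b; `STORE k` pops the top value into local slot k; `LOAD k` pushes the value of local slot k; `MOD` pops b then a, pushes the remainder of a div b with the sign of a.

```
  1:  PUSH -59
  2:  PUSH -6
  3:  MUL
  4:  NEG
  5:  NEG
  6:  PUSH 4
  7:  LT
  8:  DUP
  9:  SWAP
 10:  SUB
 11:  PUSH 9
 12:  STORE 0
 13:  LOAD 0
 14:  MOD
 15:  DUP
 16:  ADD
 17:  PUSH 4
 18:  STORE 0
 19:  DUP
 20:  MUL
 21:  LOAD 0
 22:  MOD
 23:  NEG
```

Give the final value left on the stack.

0

PUSH -59 -> [-59]
PUSH -6  -> [-59, -6]
MUL      -> [354]
NEG      -> [-354]
NEG      -> [354]
PUSH 4   -> [354, 4]
LT       -> [0]
DUP      -> [0, 0]
SWAP     -> [0, 0]
SUB      -> [0]
PUSH 9   -> [0, 9]
STORE 0  -> [0]
LOAD 0   -> [0, 9]
MOD      -> [0]
DUP      -> [0, 0]
ADD      -> [0]
PUSH 4   -> [0, 4]
STORE 0  -> [0]
DUP      -> [0, 0]
MUL      -> [0]
LOAD 0   -> [0, 4]
MOD      -> [0]
NEG      -> [0]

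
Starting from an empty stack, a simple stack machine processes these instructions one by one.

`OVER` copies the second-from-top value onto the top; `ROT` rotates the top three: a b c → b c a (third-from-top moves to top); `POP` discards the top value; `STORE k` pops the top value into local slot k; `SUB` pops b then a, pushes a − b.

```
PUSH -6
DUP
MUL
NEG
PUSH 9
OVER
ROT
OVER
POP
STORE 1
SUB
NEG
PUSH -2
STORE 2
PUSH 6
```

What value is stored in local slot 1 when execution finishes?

-36

PUSH -6 : [-6]
DUP     : [-6, -6]
MUL     : [36]
NEG     : [-36]
PUSH 9  : [-36, 9]
OVER    : [-36, 9, -36]
ROT     : [9, -36, -36]
OVER    : [9, -36, -36, -36]
POP     : [9, -36, -36]
STORE 1 : [9, -36]
SUB     : [45]
NEG     : [-45]
PUSH -2 : [-45, -2]
STORE 2 : [-45]
PUSH 6  : [-45, 6]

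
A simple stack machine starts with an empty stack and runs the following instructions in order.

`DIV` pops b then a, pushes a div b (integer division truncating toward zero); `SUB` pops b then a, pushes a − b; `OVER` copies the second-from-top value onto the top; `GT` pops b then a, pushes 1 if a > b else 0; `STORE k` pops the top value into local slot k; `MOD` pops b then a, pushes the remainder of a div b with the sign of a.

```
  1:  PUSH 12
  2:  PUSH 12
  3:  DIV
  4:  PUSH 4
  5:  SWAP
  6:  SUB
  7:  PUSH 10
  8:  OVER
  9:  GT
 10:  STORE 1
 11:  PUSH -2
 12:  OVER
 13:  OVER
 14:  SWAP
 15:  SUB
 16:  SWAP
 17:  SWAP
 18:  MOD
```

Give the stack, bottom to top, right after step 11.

PUSH 12 : [12]
PUSH 12 : [12, 12]
DIV     : [1]
PUSH 4  : [1, 4]
SWAP    : [4, 1]
SUB     : [3]
PUSH 10 : [3, 10]
OVER    : [3, 10, 3]
GT      : [3, 1]
STORE 1 : [3]
PUSH -2 : [3, -2]

[3, -2]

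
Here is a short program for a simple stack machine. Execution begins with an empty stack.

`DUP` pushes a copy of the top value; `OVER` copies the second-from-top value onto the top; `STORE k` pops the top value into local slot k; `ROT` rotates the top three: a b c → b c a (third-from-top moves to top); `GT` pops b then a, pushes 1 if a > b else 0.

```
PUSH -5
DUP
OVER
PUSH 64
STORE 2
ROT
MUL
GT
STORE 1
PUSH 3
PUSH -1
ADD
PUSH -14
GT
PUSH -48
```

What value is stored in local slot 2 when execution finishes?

PUSH -5  -> -5
DUP      -> -5 -5
OVER     -> -5 -5 -5
PUSH 64  -> -5 -5 -5 64
STORE 2  -> -5 -5 -5
ROT      -> -5 -5 -5
MUL      -> -5 25
GT       -> 0
STORE 1  -> (empty)
PUSH 3   -> 3
PUSH -1  -> 3 -1
ADD      -> 2
PUSH -14 -> 2 -14
GT       -> 1
PUSH -48 -> 1 -48

64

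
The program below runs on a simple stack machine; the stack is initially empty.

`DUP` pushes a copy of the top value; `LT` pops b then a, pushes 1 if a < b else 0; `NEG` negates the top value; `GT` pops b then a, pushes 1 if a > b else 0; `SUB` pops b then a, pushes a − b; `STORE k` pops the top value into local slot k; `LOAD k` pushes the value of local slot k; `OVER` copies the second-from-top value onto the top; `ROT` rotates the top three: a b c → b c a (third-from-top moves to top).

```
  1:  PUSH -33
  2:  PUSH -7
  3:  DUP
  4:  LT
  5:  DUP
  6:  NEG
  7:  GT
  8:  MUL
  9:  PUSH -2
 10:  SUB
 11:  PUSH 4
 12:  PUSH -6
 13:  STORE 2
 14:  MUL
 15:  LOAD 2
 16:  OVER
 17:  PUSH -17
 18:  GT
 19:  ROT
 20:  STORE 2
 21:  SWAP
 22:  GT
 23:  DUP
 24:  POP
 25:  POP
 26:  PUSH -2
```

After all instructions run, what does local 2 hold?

8

PUSH -33 -> -33
PUSH -7  -> -33 -7
DUP      -> -33 -7 -7
LT       -> -33 0
DUP      -> -33 0 0
NEG      -> -33 0 0
GT       -> -33 0
MUL      -> 0
PUSH -2  -> 0 -2
SUB      -> 2
PUSH 4   -> 2 4
PUSH -6  -> 2 4 -6
STORE 2  -> 2 4
MUL      -> 8
LOAD 2   -> 8 -6
OVER     -> 8 -6 8
PUSH -17 -> 8 -6 8 -17
GT       -> 8 -6 1
ROT      -> -6 1 8
STORE 2  -> -6 1
SWAP     -> 1 -6
GT       -> 1
DUP      -> 1 1
POP      -> 1
POP      -> (empty)
PUSH -2  -> -2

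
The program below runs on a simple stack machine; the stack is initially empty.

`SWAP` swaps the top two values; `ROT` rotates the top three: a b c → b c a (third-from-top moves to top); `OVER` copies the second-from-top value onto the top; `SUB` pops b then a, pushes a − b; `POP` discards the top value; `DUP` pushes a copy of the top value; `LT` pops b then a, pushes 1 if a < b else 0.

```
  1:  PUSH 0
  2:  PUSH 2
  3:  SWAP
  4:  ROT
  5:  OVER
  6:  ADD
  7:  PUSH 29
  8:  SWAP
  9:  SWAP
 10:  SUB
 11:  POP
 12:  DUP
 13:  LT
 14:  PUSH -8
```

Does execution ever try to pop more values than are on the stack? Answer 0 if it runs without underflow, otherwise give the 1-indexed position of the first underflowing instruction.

4

PUSH 0 -> [0]
PUSH 2 -> [0, 2]
SWAP   -> [2, 0]
ROT  — needs 3 operands, stack has 2 → underflow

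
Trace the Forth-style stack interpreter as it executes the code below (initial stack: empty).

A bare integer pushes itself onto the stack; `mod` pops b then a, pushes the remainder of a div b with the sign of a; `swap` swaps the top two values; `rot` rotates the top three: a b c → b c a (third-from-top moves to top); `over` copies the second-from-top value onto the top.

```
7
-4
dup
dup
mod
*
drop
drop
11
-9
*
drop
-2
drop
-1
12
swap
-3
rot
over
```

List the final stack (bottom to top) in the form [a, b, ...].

[-1, -3, 12, -3]

7    -> 7
-4   -> 7 -4
dup  -> 7 -4 -4
dup  -> 7 -4 -4 -4
mod  -> 7 -4 0
*    -> 7 0
drop -> 7
drop -> (empty)
11   -> 11
-9   -> 11 -9
*    -> -99
drop -> (empty)
-2   -> -2
drop -> (empty)
-1   -> -1
12   -> -1 12
swap -> 12 -1
-3   -> 12 -1 -3
rot  -> -1 -3 12
over -> -1 -3 12 -3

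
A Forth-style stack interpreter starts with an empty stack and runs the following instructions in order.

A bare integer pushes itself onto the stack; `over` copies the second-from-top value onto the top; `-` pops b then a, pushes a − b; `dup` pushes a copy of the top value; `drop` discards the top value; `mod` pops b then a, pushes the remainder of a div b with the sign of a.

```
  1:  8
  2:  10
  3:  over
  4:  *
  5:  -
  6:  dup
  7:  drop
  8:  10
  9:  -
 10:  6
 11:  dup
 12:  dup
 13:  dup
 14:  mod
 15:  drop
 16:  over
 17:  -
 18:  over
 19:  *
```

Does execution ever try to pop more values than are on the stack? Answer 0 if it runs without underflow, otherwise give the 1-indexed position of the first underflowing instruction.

0

8    → [8]
10   → [8, 10]
over → [8, 10, 8]
*    → [8, 80]
-    → [-72]
dup  → [-72, -72]
drop → [-72]
10   → [-72, 10]
-    → [-82]
6    → [-82, 6]
dup  → [-82, 6, 6]
dup  → [-82, 6, 6, 6]
dup  → [-82, 6, 6, 6, 6]
mod  → [-82, 6, 6, 0]
drop → [-82, 6, 6]
over → [-82, 6, 6, 6]
-    → [-82, 6, 0]
over → [-82, 6, 0, 6]
*    → [-82, 6, 0]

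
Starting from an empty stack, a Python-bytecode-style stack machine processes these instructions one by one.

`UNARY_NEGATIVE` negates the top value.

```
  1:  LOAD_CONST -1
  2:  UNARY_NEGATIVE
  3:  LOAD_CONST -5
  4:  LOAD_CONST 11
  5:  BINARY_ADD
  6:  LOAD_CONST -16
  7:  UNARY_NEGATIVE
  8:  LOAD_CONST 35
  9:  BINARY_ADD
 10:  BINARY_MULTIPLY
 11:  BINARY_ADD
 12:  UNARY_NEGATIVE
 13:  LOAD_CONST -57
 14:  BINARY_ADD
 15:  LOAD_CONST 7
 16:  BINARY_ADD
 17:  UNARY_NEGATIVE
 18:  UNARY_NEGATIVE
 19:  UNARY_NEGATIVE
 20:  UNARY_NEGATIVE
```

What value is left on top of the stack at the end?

LOAD_CONST -1   -> -1
UNARY_NEGATIVE  -> 1
LOAD_CONST -5   -> 1 -5
LOAD_CONST 11   -> 1 -5 11
BINARY_ADD      -> 1 6
LOAD_CONST -16  -> 1 6 -16
UNARY_NEGATIVE  -> 1 6 16
LOAD_CONST 35   -> 1 6 16 35
BINARY_ADD      -> 1 6 51
BINARY_MULTIPLY -> 1 306
BINARY_ADD      -> 307
UNARY_NEGATIVE  -> -307
LOAD_CONST -57  -> -307 -57
BINARY_ADD      -> -364
LOAD_CONST 7    -> -364 7
BINARY_ADD      -> -357
UNARY_NEGATIVE  -> 357
UNARY_NEGATIVE  -> -357
UNARY_NEGATIVE  -> 357
UNARY_NEGATIVE  -> -357

-357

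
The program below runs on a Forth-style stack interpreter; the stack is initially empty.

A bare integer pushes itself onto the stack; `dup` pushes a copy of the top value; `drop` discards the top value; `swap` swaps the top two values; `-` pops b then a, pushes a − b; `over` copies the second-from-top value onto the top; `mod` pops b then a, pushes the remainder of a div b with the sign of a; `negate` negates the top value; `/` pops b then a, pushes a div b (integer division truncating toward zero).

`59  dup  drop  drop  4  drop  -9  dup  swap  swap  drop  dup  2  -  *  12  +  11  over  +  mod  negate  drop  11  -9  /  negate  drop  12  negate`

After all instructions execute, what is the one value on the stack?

59     → 59
dup    → 59 59
drop   → 59
drop   → (empty)
4      → 4
drop   → (empty)
-9     → -9
dup    → -9 -9
swap   → -9 -9
swap   → -9 -9
drop   → -9
dup    → -9 -9
2      → -9 -9 2
-      → -9 -11
*      → 99
12     → 99 12
+      → 111
11     → 111 11
over   → 111 11 111
+      → 111 122
mod    → 111
negate → -111
drop   → (empty)
11     → 11
-9     → 11 -9
/      → -1
negate → 1
drop   → (empty)
12     → 12
negate → -12

-12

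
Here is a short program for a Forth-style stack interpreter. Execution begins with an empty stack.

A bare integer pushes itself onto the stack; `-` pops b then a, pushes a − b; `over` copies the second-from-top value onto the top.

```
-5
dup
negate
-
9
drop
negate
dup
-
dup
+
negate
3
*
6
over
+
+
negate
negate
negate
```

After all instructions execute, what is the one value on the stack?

-5      -5
dup     -5 -5
negate  -5 5
-       -10
9       -10 9
drop    -10
negate  10
dup     10 10
-       0
dup     0 0
+       0
negate  0
3       0 3
*       0
6       0 6
over    0 6 0
+       0 6
+       6
negate  -6
negate  6
negate  -6

-6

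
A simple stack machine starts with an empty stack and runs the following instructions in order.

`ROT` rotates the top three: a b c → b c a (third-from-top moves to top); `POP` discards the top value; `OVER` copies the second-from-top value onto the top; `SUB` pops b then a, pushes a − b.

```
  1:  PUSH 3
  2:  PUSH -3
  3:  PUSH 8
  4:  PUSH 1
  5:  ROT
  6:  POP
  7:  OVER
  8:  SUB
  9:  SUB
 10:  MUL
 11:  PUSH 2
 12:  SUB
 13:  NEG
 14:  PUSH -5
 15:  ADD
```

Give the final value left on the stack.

PUSH 3   3
PUSH -3  3 -3
PUSH 8   3 -3 8
PUSH 1   3 -3 8 1
ROT      3 8 1 -3
POP      3 8 1
OVER     3 8 1 8
SUB      3 8 -7
SUB      3 15
MUL      45
PUSH 2   45 2
SUB      43
NEG      -43
PUSH -5  -43 -5
ADD      -48

-48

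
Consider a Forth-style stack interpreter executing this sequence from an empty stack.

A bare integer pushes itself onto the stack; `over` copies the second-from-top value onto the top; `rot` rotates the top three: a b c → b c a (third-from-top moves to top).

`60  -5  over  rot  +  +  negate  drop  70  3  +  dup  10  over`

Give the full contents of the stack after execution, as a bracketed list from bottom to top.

60     -> [60]
-5     -> [60, -5]
over   -> [60, -5, 60]
rot    -> [-5, 60, 60]
+      -> [-5, 120]
+      -> [115]
negate -> [-115]
drop   -> []
70     -> [70]
3      -> [70, 3]
+      -> [73]
dup    -> [73, 73]
10     -> [73, 73, 10]
over   -> [73, 73, 10, 73]

[73, 73, 10, 73]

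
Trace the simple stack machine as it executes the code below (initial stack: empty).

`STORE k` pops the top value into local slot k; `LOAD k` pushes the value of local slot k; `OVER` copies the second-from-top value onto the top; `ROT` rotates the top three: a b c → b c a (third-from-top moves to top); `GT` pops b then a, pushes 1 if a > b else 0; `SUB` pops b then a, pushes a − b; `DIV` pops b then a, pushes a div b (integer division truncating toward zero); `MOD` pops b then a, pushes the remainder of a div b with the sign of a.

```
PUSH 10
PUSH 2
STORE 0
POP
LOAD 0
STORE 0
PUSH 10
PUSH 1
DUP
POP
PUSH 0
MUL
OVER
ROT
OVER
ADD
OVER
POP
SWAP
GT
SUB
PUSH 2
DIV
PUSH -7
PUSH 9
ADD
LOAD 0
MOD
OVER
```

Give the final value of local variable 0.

PUSH 10 → [10]
PUSH 2  → [10, 2]
STORE 0 → [10]
POP     → []
LOAD 0  → [2]
STORE 0 → []
PUSH 10 → [10]
PUSH 1  → [10, 1]
DUP     → [10, 1, 1]
POP     → [10, 1]
PUSH 0  → [10, 1, 0]
MUL     → [10, 0]
OVER    → [10, 0, 10]
ROT     → [0, 10, 10]
OVER    → [0, 10, 10, 10]
ADD     → [0, 10, 20]
OVER    → [0, 10, 20, 10]
POP     → [0, 10, 20]
SWAP    → [0, 20, 10]
GT      → [0, 1]
SUB     → [-1]
PUSH 2  → [-1, 2]
DIV     → [0]
PUSH -7 → [0, -7]
PUSH 9  → [0, -7, 9]
ADD     → [0, 2]
LOAD 0  → [0, 2, 2]
MOD     → [0, 0]
OVER    → [0, 0, 0]

2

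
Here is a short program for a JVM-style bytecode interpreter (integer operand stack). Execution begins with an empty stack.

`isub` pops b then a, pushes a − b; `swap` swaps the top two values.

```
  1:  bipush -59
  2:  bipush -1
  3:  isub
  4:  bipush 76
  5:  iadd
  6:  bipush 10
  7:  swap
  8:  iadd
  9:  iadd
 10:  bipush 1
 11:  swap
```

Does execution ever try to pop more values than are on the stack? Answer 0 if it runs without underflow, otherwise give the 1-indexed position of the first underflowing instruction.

9

bipush -59 → [-59]
bipush -1  → [-59, -1]
isub       → [-58]
bipush 76  → [-58, 76]
iadd       → [18]
bipush 10  → [18, 10]
swap       → [10, 18]
iadd       → [28]
iadd  — needs 2 operands, stack has 1 → underflow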